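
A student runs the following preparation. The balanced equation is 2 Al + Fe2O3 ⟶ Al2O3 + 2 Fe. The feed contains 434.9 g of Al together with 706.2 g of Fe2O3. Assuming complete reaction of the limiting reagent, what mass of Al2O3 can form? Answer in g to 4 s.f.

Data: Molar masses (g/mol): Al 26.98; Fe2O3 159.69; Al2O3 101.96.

n(Al) = 434.9 / 26.98 = 16.12 mol
n(Fe2O3) = 706.2 / 159.69 = 4.422 mol
n/ν for Al = 16.12/2 = 8.060
n/ν for Fe2O3 = 4.422/1 = 4.422
Smallest n/ν is Fe2O3 → limiting reagent.
n(Al2O3) = (1/1) × 4.422 = 4.422 mol
mass = 4.422 × 101.96 = 450.9 g

450.9 g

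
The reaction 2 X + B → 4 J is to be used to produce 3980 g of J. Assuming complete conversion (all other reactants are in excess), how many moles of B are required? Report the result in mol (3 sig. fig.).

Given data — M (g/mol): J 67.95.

n(J) = 3980 / 67.95 = 58.57 mol
n(B) = (1/4) × 58.57 = 14.64 mol

14.6 mol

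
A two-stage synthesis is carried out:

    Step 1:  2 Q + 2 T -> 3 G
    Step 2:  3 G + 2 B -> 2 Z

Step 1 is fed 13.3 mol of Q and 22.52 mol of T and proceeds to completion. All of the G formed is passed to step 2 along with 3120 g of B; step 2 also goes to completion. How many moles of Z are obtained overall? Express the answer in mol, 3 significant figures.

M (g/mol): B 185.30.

13.3 mol

Step 1:
n(Q) = 13.30 mol
n(T) = 22.52 mol
n/ν for Q = 13.30/2 = 6.650
n/ν for T = 22.52/2 = 11.26
Smallest n/ν is Q → limiting reagent.
n(G) produced = (3/2) × 13.30 = 19.95 mol
Step 2:
n(G) available = 19.95 mol
n(B) = 3120 / 185.30 = 16.84 mol
n/ν for G = 19.95/3 = 6.650
n/ν for B = 16.84/2 = 8.420
Smallest n/ν is G → limiting reagent.
n(Z) = (2/3) × 19.95 = 13.30 mol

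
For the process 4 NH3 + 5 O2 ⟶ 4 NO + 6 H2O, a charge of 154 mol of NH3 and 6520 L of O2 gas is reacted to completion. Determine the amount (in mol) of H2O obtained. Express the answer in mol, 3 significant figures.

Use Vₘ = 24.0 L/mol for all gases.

231 mol

n(NH3) = 154.0 mol
n(O2) = 6520 / 24.0 = 271.7 mol
n/ν for NH3 = 154.0/4 = 38.50
n/ν for O2 = 271.7/5 = 54.34
Smallest n/ν is NH3 → limiting reagent.
n(H2O) = (6/4) × 154.0 = 231.0 mol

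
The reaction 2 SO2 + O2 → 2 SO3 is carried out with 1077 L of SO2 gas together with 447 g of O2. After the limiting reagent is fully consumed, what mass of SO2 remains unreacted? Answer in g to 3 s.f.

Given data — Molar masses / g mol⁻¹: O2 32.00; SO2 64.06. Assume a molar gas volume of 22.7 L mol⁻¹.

n(SO2) = 1077 / 22.7 = 47.44 mol
n(O2) = 447.0 / 32.00 = 13.97 mol
n/ν → SO2: 23.72, O2: 13.97; O2 is limiting.
SO2 consumed = (2/1) × 13.97 = 27.94 mol
SO2 remaining = 47.44 − 27.94 = 19.50 mol
mass = 19.50 × 64.06 = 1249 g

1250 g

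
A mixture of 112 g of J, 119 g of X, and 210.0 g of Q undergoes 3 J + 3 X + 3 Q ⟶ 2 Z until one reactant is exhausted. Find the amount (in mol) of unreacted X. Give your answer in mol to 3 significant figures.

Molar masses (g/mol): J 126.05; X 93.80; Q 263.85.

0.473 mol

n(J) = 112.0 / 126.05 = 0.8885 mol
n(X) = 119.0 / 93.80 = 1.269 mol
n(Q) = 210.0 / 263.85 = 0.7959 mol
n/ν for J = 0.8885/3 = 0.2962
n/ν for X = 1.269/3 = 0.4230
n/ν for Q = 0.7959/3 = 0.2653
Smallest n/ν is Q → limiting reagent.
X consumed = (3/3) × 0.7959 = 0.7959 mol
X remaining = 1.269 − 0.7959 = 0.4731 mol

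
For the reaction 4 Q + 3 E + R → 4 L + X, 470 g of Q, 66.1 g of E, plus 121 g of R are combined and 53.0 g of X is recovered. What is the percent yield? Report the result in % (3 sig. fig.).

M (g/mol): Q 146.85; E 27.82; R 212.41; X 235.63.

39.5 %

n(Q) = 470.0 / 146.85 = 3.201 mol
n(E) = 66.10 / 27.82 = 2.376 mol
n(R) = 121.0 / 212.41 = 0.5697 mol
n/ν → Q: 0.8003, E: 0.7920, R: 0.5697; R is limiting.
theoretical n(X) = (1/1) × 0.5697 = 0.5697 mol → 134.2 g
% yield = 53.0 / 134.2 × 100 = 39.49 %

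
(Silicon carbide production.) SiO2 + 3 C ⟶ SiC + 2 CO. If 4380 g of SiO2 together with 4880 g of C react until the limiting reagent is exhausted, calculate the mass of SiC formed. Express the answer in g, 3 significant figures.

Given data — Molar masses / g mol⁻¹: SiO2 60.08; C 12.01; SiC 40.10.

n(SiO2) = 4380 / 60.08 = 72.90 mol
n(C) = 4880 / 12.01 = 406.3 mol
n/ν for SiO2 = 72.90/1 = 72.90
n/ν for C = 406.3/3 = 135.4
Smallest n/ν is SiO2 → limiting reagent.
n(SiC) = (1/1) × 72.90 = 72.90 mol
mass = 72.90 × 40.10 = 2923 g

2920 g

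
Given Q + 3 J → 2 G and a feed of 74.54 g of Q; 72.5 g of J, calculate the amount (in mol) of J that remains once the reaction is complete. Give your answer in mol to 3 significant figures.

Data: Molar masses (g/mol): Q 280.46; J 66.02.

0.301 mol

n(Q) = 74.54 / 280.46 = 0.2658 mol
n(J) = 72.50 / 66.02 = 1.098 mol
n/ν for Q = 0.2658/1 = 0.2658
n/ν for J = 1.098/3 = 0.3660
Smallest n/ν is Q → limiting reagent.
J consumed = (3/1) × 0.2658 = 0.7974 mol
J remaining = 1.098 − 0.7974 = 0.3006 mol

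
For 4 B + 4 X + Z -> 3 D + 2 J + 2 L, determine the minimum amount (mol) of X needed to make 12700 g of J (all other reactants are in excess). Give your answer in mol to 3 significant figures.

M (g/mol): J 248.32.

102 mol

n(J) = 12700 / 248.32 = 51.14 mol
n(X) = (4/2) × 51.14 = 102.3 mol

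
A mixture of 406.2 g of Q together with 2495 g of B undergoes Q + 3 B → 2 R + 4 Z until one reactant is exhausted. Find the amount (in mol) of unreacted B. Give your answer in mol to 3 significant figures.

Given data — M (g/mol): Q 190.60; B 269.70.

n(Q) = 406.2 / 190.60 = 2.131 mol
n(B) = 2495 / 269.70 = 9.251 mol
n/ν for Q = 2.131/1 = 2.131
n/ν for B = 9.251/3 = 3.084
Smallest n/ν is Q → limiting reagent.
B consumed = (3/1) × 2.131 = 6.393 mol
B remaining = 9.251 − 6.393 = 2.858 mol

2.86 mol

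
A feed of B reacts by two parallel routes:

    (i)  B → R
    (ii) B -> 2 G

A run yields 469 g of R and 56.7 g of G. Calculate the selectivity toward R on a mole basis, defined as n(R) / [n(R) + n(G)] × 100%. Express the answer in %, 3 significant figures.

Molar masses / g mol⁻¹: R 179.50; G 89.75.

n(R) = 469 / 179.50 = 2.613 mol
n(G) = 56.7 / 89.75 = 0.6318 mol
selectivity = 2.613/(2.613+0.6318) × 100 = 80.53 %

80.5 %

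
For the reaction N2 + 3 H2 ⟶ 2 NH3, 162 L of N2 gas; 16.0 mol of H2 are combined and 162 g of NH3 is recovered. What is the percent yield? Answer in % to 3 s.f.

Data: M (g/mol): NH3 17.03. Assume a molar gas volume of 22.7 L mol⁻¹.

n(N2) = 162.0 / 22.7 = 7.137 mol
n(H2) = 16.00 mol
n/ν → N2: 7.137, H2: 5.333; H2 is limiting.
theoretical n(NH3) = (2/3) × 16.00 = 10.67 mol → 181.7 g
% yield = 162 / 181.7 × 100 = 89.16 %

89.2 %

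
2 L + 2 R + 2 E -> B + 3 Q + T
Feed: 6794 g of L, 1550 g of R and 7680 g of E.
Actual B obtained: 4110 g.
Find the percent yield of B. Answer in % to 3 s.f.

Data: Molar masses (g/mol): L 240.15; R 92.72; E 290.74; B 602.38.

81.6 %

n(L) = 6794 / 240.15 = 28.29 mol
n(R) = 1550 / 92.72 = 16.72 mol
n(E) = 7680 / 290.74 = 26.42 mol
n/ν for L = 28.29/2 = 14.15
n/ν for R = 16.72/2 = 8.360
n/ν for E = 26.42/2 = 13.21
Smallest n/ν is R → limiting reagent.
theoretical n(B) = (1/2) × 16.72 = 8.360 mol → 5036 g
% yield = 4110 / 5036 × 100 = 81.61 %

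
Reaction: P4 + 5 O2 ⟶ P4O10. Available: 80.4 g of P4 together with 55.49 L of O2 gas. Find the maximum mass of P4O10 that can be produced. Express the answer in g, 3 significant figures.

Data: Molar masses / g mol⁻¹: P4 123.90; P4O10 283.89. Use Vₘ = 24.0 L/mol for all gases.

131 g

n(P4) = 80.40 / 123.90 = 0.6489 mol
n(O2) = 55.49 / 24.0 = 2.312 mol
n/ν for P4 = 0.6489/1 = 0.6489
n/ν for O2 = 2.312/5 = 0.4624
Smallest n/ν is O2 → limiting reagent.
n(P4O10) = (1/5) × 2.312 = 0.4624 mol
mass = 0.4624 × 283.89 = 131.3 g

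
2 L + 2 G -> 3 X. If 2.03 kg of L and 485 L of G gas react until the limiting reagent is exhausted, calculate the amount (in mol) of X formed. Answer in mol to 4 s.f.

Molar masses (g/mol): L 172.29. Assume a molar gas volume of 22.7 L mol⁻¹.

n(L) = 2.030×1000 / 172.29 = 11.78 mol
n(G) = 485.0 / 22.7 = 21.37 mol
n/ν → L: 5.890, G: 10.69; L is limiting.
n(X) = (3/2) × 11.78 = 17.67 mol

17.67 mol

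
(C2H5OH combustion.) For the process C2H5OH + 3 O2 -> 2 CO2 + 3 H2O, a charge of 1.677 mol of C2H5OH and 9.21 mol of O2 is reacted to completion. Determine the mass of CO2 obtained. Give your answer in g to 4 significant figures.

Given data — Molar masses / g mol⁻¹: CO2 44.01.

n(C2H5OH) = 1.677 mol
n(O2) = 9.210 mol
n/ν for C2H5OH = 1.677/1 = 1.677
n/ν for O2 = 9.210/3 = 3.070
Smallest n/ν is C2H5OH → limiting reagent.
n(CO2) = (2/1) × 1.677 = 3.354 mol
mass = 3.354 × 44.01 = 147.6 g

147.6 g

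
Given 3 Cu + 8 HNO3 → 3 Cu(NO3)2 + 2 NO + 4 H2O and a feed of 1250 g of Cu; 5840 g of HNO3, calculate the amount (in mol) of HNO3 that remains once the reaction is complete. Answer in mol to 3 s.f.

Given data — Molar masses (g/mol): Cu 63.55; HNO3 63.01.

40.2 mol

n(Cu) = 1250 / 63.55 = 19.67 mol
n(HNO3) = 5840 / 63.01 = 92.68 mol
n/ν → Cu: 6.557, HNO3: 11.59; Cu is limiting.
HNO3 consumed = (8/3) × 19.67 = 52.45 mol
HNO3 remaining = 92.68 − 52.45 = 40.23 mol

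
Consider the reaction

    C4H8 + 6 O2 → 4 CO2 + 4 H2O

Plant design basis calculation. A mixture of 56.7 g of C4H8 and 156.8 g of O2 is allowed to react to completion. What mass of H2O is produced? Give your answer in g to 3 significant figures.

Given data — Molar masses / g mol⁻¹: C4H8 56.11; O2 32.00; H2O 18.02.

n(C4H8) = 56.70 / 56.11 = 1.011 mol
n(O2) = 156.8 / 32.00 = 4.900 mol
n/ν for C4H8 = 1.011/1 = 1.011
n/ν for O2 = 4.900/6 = 0.8167
Smallest n/ν is O2 → limiting reagent.
n(H2O) = (4/6) × 4.900 = 3.267 mol
mass = 3.267 × 18.02 = 58.87 g

58.9 g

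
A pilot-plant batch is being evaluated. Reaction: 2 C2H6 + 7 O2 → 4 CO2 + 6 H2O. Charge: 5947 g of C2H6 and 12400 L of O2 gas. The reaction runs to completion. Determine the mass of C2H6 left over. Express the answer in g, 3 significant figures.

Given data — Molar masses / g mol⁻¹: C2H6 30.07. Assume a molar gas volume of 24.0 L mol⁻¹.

1510 g

n(C2H6) = 5947 / 30.07 = 197.8 mol
n(O2) = 12400 / 24.0 = 516.7 mol
n/ν for C2H6 = 197.8/2 = 98.90
n/ν for O2 = 516.7/7 = 73.81
Smallest n/ν is O2 → limiting reagent.
C2H6 consumed = (2/7) × 516.7 = 147.6 mol
C2H6 remaining = 197.8 − 147.6 = 50.20 mol
mass = 50.20 × 30.07 = 1510 g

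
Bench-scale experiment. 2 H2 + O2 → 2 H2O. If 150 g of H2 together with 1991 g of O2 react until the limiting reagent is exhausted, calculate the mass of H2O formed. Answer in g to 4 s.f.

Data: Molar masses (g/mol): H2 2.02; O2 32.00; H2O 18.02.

n(H2) = 150.0 / 2.02 = 74.26 mol
n(O2) = 1991 / 32.00 = 62.22 mol
n/ν for H2 = 74.26/2 = 37.13
n/ν for O2 = 62.22/1 = 62.22
Smallest n/ν is H2 → limiting reagent.
n(H2O) = (2/2) × 74.26 = 74.26 mol
mass = 74.26 × 18.02 = 1338 g

1338 g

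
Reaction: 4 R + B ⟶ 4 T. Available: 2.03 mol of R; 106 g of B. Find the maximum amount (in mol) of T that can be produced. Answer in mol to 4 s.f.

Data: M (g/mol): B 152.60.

2.030 mol

n(R) = 2.030 mol
n(B) = 106.0 / 152.60 = 0.6946 mol
n/ν → R: 0.5075, B: 0.6946; R is limiting.
n(T) = (4/4) × 2.030 = 2.030 mol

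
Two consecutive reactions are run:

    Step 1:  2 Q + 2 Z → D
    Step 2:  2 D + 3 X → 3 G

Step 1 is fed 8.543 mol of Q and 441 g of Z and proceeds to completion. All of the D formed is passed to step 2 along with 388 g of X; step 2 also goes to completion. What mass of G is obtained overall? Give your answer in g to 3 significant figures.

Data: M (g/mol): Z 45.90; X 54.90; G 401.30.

2570 g

Step 1:
n(Q) = 8.543 mol
n(Z) = 441.0 / 45.90 = 9.608 mol
n/ν for Q = 8.543/2 = 4.272
n/ν for Z = 9.608/2 = 4.804
Smallest n/ν is Q → limiting reagent.
n(D) produced = (1/2) × 8.543 = 4.272 mol
Step 2:
n(D) available = 4.272 mol
n(X) = 388.0 / 54.90 = 7.067 mol
n/ν for D = 4.272/2 = 2.136
n/ν for X = 7.067/3 = 2.356
Smallest n/ν is D → limiting reagent.
n(G) = (3/2) × 4.272 = 6.408 mol
mass = 6.408 × 401.30 = 2572 g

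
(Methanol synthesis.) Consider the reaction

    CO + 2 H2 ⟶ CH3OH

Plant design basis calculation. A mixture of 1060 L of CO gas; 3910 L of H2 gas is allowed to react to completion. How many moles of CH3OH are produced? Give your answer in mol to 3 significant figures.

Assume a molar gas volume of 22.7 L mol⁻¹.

46.7 mol

n(CO) = 1060 / 22.7 = 46.70 mol
n(H2) = 3910 / 22.7 = 172.2 mol
n/ν for CO = 46.70/1 = 46.70
n/ν for H2 = 172.2/2 = 86.10
Smallest n/ν is CO → limiting reagent.
n(CH3OH) = (1/1) × 46.70 = 46.70 mol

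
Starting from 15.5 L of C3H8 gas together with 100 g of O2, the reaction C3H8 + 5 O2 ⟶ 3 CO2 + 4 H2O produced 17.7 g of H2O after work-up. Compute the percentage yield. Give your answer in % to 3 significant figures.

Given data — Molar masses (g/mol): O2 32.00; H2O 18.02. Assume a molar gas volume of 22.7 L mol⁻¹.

n(C3H8) = 15.50 / 22.7 = 0.6828 mol
n(O2) = 100.0 / 32.00 = 3.125 mol
n/ν → C3H8: 0.6828, O2: 0.6250; O2 is limiting.
theoretical n(H2O) = (4/5) × 3.125 = 2.500 mol → 45.05 g
% yield = 17.7 / 45.05 × 100 = 39.29 %

39.3 %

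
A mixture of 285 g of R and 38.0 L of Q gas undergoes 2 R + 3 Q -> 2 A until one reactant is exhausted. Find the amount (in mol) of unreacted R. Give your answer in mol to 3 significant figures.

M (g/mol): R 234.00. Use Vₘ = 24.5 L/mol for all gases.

0.184 mol

n(R) = 285.0 / 234.00 = 1.218 mol
n(Q) = 38.00 / 24.5 = 1.551 mol
n/ν for R = 1.218/2 = 0.6090
n/ν for Q = 1.551/3 = 0.5170
Smallest n/ν is Q → limiting reagent.
R consumed = (2/3) × 1.551 = 1.034 mol
R remaining = 1.218 − 1.034 = 0.1840 mol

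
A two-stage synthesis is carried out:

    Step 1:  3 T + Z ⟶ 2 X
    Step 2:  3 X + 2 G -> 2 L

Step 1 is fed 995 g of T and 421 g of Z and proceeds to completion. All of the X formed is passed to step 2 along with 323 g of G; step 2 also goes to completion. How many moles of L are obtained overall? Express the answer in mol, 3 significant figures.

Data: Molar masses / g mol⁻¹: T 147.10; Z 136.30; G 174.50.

Step 1:
n(T) = 995.0 / 147.10 = 6.764 mol
n(Z) = 421.0 / 136.30 = 3.089 mol
n/ν → T: 2.255, Z: 3.089; T is limiting.
n(X) produced = (2/3) × 6.764 = 4.509 mol
Step 2:
n(X) available = 4.509 mol
n(G) = 323.0 / 174.50 = 1.851 mol
n/ν → X: 1.503, G: 0.9255; G is limiting.
n(L) = (2/2) × 1.851 = 1.851 mol

1.85 mol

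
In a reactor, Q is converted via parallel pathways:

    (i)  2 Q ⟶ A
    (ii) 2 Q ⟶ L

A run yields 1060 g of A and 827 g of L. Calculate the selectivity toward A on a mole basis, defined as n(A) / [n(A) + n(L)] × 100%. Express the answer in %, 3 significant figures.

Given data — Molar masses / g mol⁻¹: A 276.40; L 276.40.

n(A) = 1060 / 276.40 = 3.835 mol
n(L) = 827 / 276.40 = 2.992 mol
selectivity = 3.835/(3.835+2.992) × 100 = 56.17 %

56.2 %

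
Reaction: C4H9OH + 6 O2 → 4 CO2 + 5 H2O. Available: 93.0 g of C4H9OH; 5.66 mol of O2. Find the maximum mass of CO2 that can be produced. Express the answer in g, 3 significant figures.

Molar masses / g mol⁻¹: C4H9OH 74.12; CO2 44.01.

n(C4H9OH) = 93.00 / 74.12 = 1.255 mol
n(O2) = 5.660 mol
n/ν for C4H9OH = 1.255/1 = 1.255
n/ν for O2 = 5.660/6 = 0.9433
Smallest n/ν is O2 → limiting reagent.
n(CO2) = (4/6) × 5.660 = 3.773 mol
mass = 3.773 × 44.01 = 166.0 g

166 g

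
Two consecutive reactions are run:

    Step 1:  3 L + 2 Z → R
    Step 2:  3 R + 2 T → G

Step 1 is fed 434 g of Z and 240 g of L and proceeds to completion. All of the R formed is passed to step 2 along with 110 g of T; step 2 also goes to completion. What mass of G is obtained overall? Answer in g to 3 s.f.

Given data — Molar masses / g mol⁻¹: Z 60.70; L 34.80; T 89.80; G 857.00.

Step 1:
n(Z) = 434.0 / 60.70 = 7.150 mol
n(L) = 240.0 / 34.80 = 6.897 mol
n/ν for Z = 7.150/2 = 3.575
n/ν for L = 6.897/3 = 2.299
Smallest n/ν is L → limiting reagent.
n(R) produced = (1/3) × 6.897 = 2.299 mol
Step 2:
n(R) available = 2.299 mol
n(T) = 110.0 / 89.80 = 1.225 mol
n/ν for R = 2.299/3 = 0.7663
n/ν for T = 1.225/2 = 0.6125
Smallest n/ν is T → limiting reagent.
n(G) = (1/2) × 1.225 = 0.6125 mol
mass = 0.6125 × 857.00 = 524.9 g

525 g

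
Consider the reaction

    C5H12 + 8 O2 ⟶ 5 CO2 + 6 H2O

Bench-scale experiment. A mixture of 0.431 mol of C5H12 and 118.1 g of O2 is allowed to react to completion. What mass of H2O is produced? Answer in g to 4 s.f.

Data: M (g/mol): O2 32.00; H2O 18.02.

n(C5H12) = 0.4310 mol
n(O2) = 118.1 / 32.00 = 3.691 mol
n/ν for C5H12 = 0.4310/1 = 0.4310
n/ν for O2 = 3.691/8 = 0.4614
Smallest n/ν is C5H12 → limiting reagent.
n(H2O) = (6/1) × 0.4310 = 2.586 mol
mass = 2.586 × 18.02 = 46.60 g

46.60 g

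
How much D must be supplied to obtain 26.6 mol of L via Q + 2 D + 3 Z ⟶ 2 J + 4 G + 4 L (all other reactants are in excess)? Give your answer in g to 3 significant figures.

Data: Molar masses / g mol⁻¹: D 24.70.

n(L) = 26.60 mol
n(D) = (2/4) × 26.60 = 13.30 mol
mass = 13.30 × 24.70 = 328.5 g

329 g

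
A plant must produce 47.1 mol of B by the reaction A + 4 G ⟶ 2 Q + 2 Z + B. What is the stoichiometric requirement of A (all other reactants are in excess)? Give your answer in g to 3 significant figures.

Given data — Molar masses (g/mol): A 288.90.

13600 g

n(B) = 47.10 mol
n(A) = (1/1) × 47.10 = 47.10 mol
mass = 47.10 × 288.90 = 13610 g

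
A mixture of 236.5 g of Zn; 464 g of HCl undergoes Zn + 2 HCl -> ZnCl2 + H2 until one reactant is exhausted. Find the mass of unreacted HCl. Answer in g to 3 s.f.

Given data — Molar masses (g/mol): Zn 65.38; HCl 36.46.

200 g

n(Zn) = 236.5 / 65.38 = 3.617 mol
n(HCl) = 464.0 / 36.46 = 12.73 mol
n/ν for Zn = 3.617/1 = 3.617
n/ν for HCl = 12.73/2 = 6.365
Smallest n/ν is Zn → limiting reagent.
HCl consumed = (2/1) × 3.617 = 7.234 mol
HCl remaining = 12.73 − 7.234 = 5.496 mol
mass = 5.496 × 36.46 = 200.4 g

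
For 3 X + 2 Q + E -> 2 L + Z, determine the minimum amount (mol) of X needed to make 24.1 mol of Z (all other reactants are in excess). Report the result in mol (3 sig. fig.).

n(Z) = 24.10 mol
n(X) = (3/1) × 24.10 = 72.30 mol

72.3 mol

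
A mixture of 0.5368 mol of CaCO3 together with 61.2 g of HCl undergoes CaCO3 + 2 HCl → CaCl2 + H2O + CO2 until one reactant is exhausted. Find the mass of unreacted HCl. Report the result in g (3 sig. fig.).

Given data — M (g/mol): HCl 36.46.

22.1 g

n(CaCO3) = 0.5368 mol
n(HCl) = 61.20 / 36.46 = 1.679 mol
n/ν for CaCO3 = 0.5368/1 = 0.5368
n/ν for HCl = 1.679/2 = 0.8395
Smallest n/ν is CaCO3 → limiting reagent.
HCl consumed = (2/1) × 0.5368 = 1.074 mol
HCl remaining = 1.679 − 1.074 = 0.6050 mol
mass = 0.6050 × 36.46 = 22.06 g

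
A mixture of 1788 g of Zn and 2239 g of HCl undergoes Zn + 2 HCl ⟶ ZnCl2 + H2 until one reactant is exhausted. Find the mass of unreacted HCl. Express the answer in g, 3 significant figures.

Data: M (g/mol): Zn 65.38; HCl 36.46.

n(Zn) = 1788 / 65.38 = 27.35 mol
n(HCl) = 2239 / 36.46 = 61.41 mol
n/ν for Zn = 27.35/1 = 27.35
n/ν for HCl = 61.41/2 = 30.71
Smallest n/ν is Zn → limiting reagent.
HCl consumed = (2/1) × 27.35 = 54.70 mol
HCl remaining = 61.41 − 54.70 = 6.710 mol
mass = 6.710 × 36.46 = 244.6 g

245 g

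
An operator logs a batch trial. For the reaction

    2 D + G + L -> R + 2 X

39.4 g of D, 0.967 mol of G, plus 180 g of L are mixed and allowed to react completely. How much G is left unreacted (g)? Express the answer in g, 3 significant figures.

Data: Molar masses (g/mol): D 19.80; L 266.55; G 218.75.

n(D) = 39.40 / 19.80 = 1.990 mol
n(G) = 0.9670 mol
n(L) = 180.0 / 266.55 = 0.6753 mol
n/ν → D: 0.9950, G: 0.9670, L: 0.6753; L is limiting.
G consumed = (1/1) × 0.6753 = 0.6753 mol
G remaining = 0.9670 − 0.6753 = 0.2917 mol
mass = 0.2917 × 218.75 = 63.81 g

63.8 g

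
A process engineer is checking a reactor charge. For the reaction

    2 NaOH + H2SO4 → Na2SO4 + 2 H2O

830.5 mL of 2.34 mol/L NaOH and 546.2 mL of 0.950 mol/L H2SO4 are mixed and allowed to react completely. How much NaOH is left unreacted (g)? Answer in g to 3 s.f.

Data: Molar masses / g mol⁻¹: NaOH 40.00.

n(NaOH) = 2.34 × 830.5/1000 = 1.943 mol
n(H2SO4) = 0.950 × 546.2/1000 = 0.5189 mol
n/ν → NaOH: 0.9715, H2SO4: 0.5189; H2SO4 is limiting.
NaOH consumed = (2/1) × 0.5189 = 1.038 mol
NaOH remaining = 1.943 − 1.038 = 0.9050 mol
mass = 0.9050 × 40.00 = 36.20 g

36.2 g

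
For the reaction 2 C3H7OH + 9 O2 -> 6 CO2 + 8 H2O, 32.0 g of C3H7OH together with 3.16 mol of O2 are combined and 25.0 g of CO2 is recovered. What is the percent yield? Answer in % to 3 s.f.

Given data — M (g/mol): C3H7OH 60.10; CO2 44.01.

n(C3H7OH) = 32.00 / 60.10 = 0.5324 mol
n(O2) = 3.160 mol
n/ν for C3H7OH = 0.5324/2 = 0.2662
n/ν for O2 = 3.160/9 = 0.3511
Smallest n/ν is C3H7OH → limiting reagent.
theoretical n(CO2) = (6/2) × 0.5324 = 1.597 mol → 70.28 g
% yield = 25.0 / 70.28 × 100 = 35.57 %

35.6 %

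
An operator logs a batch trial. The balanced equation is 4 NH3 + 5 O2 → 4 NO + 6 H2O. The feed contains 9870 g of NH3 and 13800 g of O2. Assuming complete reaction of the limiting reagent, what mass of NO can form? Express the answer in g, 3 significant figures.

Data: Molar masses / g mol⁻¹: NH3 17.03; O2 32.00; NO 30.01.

n(NH3) = 9870 / 17.03 = 579.6 mol
n(O2) = 13800 / 32.00 = 431.3 mol
n/ν for NH3 = 579.6/4 = 144.9
n/ν for O2 = 431.3/5 = 86.26
Smallest n/ν is O2 → limiting reagent.
n(NO) = (4/5) × 431.3 = 345.0 mol
mass = 345.0 × 30.01 = 10350 g

10400 g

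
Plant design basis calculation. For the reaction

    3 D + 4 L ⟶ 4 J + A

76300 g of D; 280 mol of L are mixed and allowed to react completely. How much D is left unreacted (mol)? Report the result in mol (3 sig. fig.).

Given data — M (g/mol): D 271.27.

n(D) = 76300 / 271.27 = 281.3 mol
n(L) = 280.0 mol
n/ν → D: 93.77, L: 70.00; L is limiting.
D consumed = (3/4) × 280.0 = 210.0 mol
D remaining = 281.3 − 210.0 = 71.30 mol

71.3 mol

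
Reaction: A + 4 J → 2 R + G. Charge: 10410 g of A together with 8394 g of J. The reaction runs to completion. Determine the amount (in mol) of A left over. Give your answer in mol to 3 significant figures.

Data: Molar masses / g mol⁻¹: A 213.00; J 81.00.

n(A) = 10410 / 213.00 = 48.87 mol
n(J) = 8394 / 81.00 = 103.6 mol
n/ν → A: 48.87, J: 25.90; J is limiting.
A consumed = (1/4) × 103.6 = 25.90 mol
A remaining = 48.87 − 25.90 = 22.97 mol

23.0 mol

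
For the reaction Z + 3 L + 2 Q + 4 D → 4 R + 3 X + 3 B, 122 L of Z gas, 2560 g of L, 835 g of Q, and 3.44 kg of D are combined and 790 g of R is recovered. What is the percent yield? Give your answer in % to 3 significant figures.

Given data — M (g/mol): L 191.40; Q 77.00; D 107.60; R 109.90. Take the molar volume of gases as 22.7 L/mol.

n(Z) = 122.0 / 22.7 = 5.374 mol
n(L) = 2560 / 191.40 = 13.38 mol
n(Q) = 835.0 / 77.00 = 10.84 mol
n(D) = 3.440×1000 / 107.60 = 31.97 mol
n/ν for Z = 5.374/1 = 5.374
n/ν for L = 13.38/3 = 4.460
n/ν for Q = 10.84/2 = 5.420
n/ν for D = 31.97/4 = 7.993
Smallest n/ν is L → limiting reagent.
theoretical n(R) = (4/3) × 13.38 = 17.84 mol → 1961 g
% yield = 790 / 1961 × 100 = 40.29 %

40.3 %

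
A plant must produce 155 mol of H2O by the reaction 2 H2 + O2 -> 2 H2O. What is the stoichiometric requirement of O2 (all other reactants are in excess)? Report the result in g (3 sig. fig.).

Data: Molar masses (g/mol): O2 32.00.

2480 g

n(H2O) = 155.0 mol
n(O2) = (1/2) × 155.0 = 77.50 mol
mass = 77.50 × 32.00 = 2480 g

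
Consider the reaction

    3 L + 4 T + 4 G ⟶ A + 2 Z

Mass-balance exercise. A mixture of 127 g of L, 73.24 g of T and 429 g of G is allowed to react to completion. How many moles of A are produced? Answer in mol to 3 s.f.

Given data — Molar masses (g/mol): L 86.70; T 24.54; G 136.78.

0.488 mol

n(L) = 127.0 / 86.70 = 1.465 mol
n(T) = 73.24 / 24.54 = 2.985 mol
n(G) = 429.0 / 136.78 = 3.136 mol
n/ν for L = 1.465/3 = 0.4883
n/ν for T = 2.985/4 = 0.7463
n/ν for G = 3.136/4 = 0.7840
Smallest n/ν is L → limiting reagent.
n(A) = (1/3) × 1.465 = 0.4883 mol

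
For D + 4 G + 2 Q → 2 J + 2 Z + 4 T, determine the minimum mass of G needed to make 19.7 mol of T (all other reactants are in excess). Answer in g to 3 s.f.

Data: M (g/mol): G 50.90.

1000 g

n(T) = 19.70 mol
n(G) = (4/4) × 19.70 = 19.70 mol
mass = 19.70 × 50.90 = 1003 g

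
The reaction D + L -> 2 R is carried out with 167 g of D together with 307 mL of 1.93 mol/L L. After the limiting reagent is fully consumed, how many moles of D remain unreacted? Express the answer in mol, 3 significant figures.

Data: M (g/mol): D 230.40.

n(D) = 167.0 / 230.40 = 0.7248 mol
n(L) = 1.93 × 307.0/1000 = 0.5925 mol
n/ν → D: 0.7248, L: 0.5925; L is limiting.
D consumed = (1/1) × 0.5925 = 0.5925 mol
D remaining = 0.7248 − 0.5925 = 0.1323 mol

0.132 mol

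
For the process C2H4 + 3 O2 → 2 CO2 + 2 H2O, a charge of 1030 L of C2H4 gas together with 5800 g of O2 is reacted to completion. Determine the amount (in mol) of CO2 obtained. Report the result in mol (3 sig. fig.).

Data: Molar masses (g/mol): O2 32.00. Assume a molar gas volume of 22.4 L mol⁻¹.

92.0 mol

n(C2H4) = 1030 / 22.4 = 45.98 mol
n(O2) = 5800 / 32.00 = 181.3 mol
n/ν → C2H4: 45.98, O2: 60.43; C2H4 is limiting.
n(CO2) = (2/1) × 45.98 = 91.96 mol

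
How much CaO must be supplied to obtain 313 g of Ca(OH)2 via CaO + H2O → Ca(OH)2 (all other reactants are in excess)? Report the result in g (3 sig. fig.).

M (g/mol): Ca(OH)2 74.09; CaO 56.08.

237 g

n(Ca(OH)2) = 313 / 74.09 = 4.225 mol
n(CaO) = (1/1) × 4.225 = 4.225 mol
mass = 4.225 × 56.08 = 236.9 g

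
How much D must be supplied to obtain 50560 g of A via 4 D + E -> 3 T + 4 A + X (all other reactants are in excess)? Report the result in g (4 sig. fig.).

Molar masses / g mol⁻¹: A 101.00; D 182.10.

n(A) = 50560 / 101.00 = 500.6 mol
n(D) = (4/4) × 500.6 = 500.6 mol
mass = 500.6 × 182.10 = 91160 g

91160 g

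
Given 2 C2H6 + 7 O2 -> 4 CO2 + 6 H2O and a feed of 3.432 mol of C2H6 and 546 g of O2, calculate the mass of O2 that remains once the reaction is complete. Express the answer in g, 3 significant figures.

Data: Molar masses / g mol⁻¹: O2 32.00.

n(C2H6) = 3.432 mol
n(O2) = 546.0 / 32.00 = 17.06 mol
n/ν for C2H6 = 3.432/2 = 1.716
n/ν for O2 = 17.06/7 = 2.437
Smallest n/ν is C2H6 → limiting reagent.
O2 consumed = (7/2) × 3.432 = 12.01 mol
O2 remaining = 17.06 − 12.01 = 5.050 mol
mass = 5.050 × 32.00 = 161.6 g

162 g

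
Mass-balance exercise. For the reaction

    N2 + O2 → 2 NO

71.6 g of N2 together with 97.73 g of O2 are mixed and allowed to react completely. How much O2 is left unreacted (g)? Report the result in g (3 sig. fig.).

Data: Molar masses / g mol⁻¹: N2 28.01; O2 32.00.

15.9 g

n(N2) = 71.60 / 28.01 = 2.556 mol
n(O2) = 97.73 / 32.00 = 3.054 mol
n/ν for N2 = 2.556/1 = 2.556
n/ν for O2 = 3.054/1 = 3.054
Smallest n/ν is N2 → limiting reagent.
O2 consumed = (1/1) × 2.556 = 2.556 mol
O2 remaining = 3.054 − 2.556 = 0.4980 mol
mass = 0.4980 × 32.00 = 15.94 g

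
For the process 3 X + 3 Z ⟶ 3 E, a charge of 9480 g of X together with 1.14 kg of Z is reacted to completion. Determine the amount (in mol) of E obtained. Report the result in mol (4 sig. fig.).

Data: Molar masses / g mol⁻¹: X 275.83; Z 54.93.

20.75 mol

n(X) = 9480 / 275.83 = 34.37 mol
n(Z) = 1.140×1000 / 54.93 = 20.75 mol
n/ν for X = 34.37/3 = 11.46
n/ν for Z = 20.75/3 = 6.917
Smallest n/ν is Z → limiting reagent.
n(E) = (3/3) × 20.75 = 20.75 mol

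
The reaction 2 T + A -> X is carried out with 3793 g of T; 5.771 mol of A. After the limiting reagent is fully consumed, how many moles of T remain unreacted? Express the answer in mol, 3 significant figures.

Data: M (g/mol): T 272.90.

n(T) = 3793 / 272.90 = 13.90 mol
n(A) = 5.771 mol
n/ν for T = 13.90/2 = 6.950
n/ν for A = 5.771/1 = 5.771
Smallest n/ν is A → limiting reagent.
T consumed = (2/1) × 5.771 = 11.54 mol
T remaining = 13.90 − 11.54 = 2.360 mol

2.36 mol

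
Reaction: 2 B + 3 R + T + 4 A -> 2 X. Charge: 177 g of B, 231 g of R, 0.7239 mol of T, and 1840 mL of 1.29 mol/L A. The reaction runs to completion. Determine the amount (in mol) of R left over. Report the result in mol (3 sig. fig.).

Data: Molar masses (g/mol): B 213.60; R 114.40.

n(B) = 177.0 / 213.60 = 0.8287 mol
n(R) = 231.0 / 114.40 = 2.019 mol
n(T) = 0.7239 mol
n(A) = 1.29 × 1840/1000 = 2.374 mol
n/ν → B: 0.4144, R: 0.6730, T: 0.7239, A: 0.5935; B is limiting.
R consumed = (3/2) × 0.8287 = 1.243 mol
R remaining = 2.019 − 1.243 = 0.7760 mol

0.776 mol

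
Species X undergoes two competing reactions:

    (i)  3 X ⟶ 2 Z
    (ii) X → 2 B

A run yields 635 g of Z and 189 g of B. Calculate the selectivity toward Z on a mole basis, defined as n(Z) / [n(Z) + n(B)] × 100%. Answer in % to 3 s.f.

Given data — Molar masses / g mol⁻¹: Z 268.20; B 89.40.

52.8 %

n(Z) = 635 / 268.20 = 2.368 mol
n(B) = 189 / 89.40 = 2.114 mol
selectivity = 2.368/(2.368+2.114) × 100 = 52.83 %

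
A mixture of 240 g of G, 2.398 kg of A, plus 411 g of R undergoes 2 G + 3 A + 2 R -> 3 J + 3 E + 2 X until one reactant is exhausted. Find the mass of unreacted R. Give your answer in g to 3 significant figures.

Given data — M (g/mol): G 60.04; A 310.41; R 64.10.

155 g

n(G) = 240.0 / 60.04 = 3.997 mol
n(A) = 2.398×1000 / 310.41 = 7.725 mol
n(R) = 411.0 / 64.10 = 6.412 mol
n/ν for G = 3.997/2 = 1.999
n/ν for A = 7.725/3 = 2.575
n/ν for R = 6.412/2 = 3.206
Smallest n/ν is G → limiting reagent.
R consumed = (2/2) × 3.997 = 3.997 mol
R remaining = 6.412 − 3.997 = 2.415 mol
mass = 2.415 × 64.10 = 154.8 g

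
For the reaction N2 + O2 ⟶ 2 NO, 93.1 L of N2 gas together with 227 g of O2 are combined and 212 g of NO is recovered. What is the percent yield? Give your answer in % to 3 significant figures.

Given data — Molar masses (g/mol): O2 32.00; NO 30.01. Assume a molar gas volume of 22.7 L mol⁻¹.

n(N2) = 93.10 / 22.7 = 4.101 mol
n(O2) = 227.0 / 32.00 = 7.094 mol
n/ν for N2 = 4.101/1 = 4.101
n/ν for O2 = 7.094/1 = 7.094
Smallest n/ν is N2 → limiting reagent.
theoretical n(NO) = (2/1) × 4.101 = 8.202 mol → 246.1 g
% yield = 212 / 246.1 × 100 = 86.14 %

86.1 %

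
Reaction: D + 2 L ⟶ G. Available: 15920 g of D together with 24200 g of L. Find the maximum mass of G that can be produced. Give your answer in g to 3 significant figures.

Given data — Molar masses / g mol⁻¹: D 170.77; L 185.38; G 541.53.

35300 g

n(D) = 15920 / 170.77 = 93.22 mol
n(L) = 24200 / 185.38 = 130.5 mol
n/ν for D = 93.22/1 = 93.22
n/ν for L = 130.5/2 = 65.25
Smallest n/ν is L → limiting reagent.
n(G) = (1/2) × 130.5 = 65.25 mol
mass = 65.25 × 541.53 = 35330 g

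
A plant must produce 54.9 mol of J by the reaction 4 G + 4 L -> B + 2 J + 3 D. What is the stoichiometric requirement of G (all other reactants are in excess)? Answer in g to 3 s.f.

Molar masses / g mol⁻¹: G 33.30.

3660 g

n(J) = 54.90 mol
n(G) = (4/2) × 54.90 = 109.8 mol
mass = 109.8 × 33.30 = 3656 g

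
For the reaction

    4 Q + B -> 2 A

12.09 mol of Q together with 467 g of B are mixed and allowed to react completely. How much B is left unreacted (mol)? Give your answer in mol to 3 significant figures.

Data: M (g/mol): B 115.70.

n(Q) = 12.09 mol
n(B) = 467.0 / 115.70 = 4.036 mol
n/ν for Q = 12.09/4 = 3.023
n/ν for B = 4.036/1 = 4.036
Smallest n/ν is Q → limiting reagent.
B consumed = (1/4) × 12.09 = 3.023 mol
B remaining = 4.036 − 3.023 = 1.013 mol

1.01 mol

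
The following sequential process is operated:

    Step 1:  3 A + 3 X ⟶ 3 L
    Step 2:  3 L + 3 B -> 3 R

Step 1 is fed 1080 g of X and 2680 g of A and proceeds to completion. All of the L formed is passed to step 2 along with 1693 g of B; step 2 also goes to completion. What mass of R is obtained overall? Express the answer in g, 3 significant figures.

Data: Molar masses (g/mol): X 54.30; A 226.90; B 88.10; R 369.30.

4360 g

Step 1:
n(X) = 1080 / 54.30 = 19.89 mol
n(A) = 2680 / 226.90 = 11.81 mol
n/ν for X = 19.89/3 = 6.630
n/ν for A = 11.81/3 = 3.937
Smallest n/ν is A → limiting reagent.
n(L) produced = (3/3) × 11.81 = 11.81 mol
Step 2:
n(L) available = 11.81 mol
n(B) = 1693 / 88.10 = 19.22 mol
n/ν for L = 11.81/3 = 3.937
n/ν for B = 19.22/3 = 6.407
Smallest n/ν is L → limiting reagent.
n(R) = (3/3) × 11.81 = 11.81 mol
mass = 11.81 × 369.30 = 4361 g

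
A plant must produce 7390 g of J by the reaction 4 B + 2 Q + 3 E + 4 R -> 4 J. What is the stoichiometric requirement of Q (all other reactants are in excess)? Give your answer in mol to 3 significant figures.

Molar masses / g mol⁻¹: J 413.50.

n(J) = 7390 / 413.50 = 17.87 mol
n(Q) = (2/4) × 17.87 = 8.935 mol

8.94 mol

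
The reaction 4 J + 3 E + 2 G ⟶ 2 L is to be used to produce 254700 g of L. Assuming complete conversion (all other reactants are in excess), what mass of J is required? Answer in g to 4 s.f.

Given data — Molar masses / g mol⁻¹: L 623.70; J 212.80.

n(L) = 254700 / 623.70 = 408.4 mol
n(J) = (4/2) × 408.4 = 816.8 mol
mass = 816.8 × 212.80 = 173800 g

173800 g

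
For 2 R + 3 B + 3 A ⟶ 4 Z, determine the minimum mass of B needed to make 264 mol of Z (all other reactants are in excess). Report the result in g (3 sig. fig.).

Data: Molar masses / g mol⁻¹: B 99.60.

n(Z) = 264.0 mol
n(B) = (3/4) × 264.0 = 198.0 mol
mass = 198.0 × 99.60 = 19720 g

19700 g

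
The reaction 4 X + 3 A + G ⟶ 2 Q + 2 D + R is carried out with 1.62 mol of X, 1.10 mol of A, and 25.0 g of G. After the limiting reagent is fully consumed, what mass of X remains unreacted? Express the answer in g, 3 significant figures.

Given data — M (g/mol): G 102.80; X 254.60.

165 g

n(X) = 1.620 mol
n(A) = 1.100 mol
n(G) = 25.00 / 102.80 = 0.2432 mol
n/ν for X = 1.620/4 = 0.4050
n/ν for A = 1.100/3 = 0.3667
n/ν for G = 0.2432/1 = 0.2432
Smallest n/ν is G → limiting reagent.
X consumed = (4/1) × 0.2432 = 0.9728 mol
X remaining = 1.620 − 0.9728 = 0.6472 mol
mass = 0.6472 × 254.60 = 164.8 g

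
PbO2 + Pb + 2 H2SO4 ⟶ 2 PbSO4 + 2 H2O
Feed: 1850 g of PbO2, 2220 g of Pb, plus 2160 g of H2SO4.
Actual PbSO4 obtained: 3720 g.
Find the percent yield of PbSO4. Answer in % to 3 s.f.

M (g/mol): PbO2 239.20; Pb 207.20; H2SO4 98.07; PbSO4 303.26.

n(PbO2) = 1850 / 239.20 = 7.734 mol
n(Pb) = 2220 / 207.20 = 10.71 mol
n(H2SO4) = 2160 / 98.07 = 22.03 mol
n/ν → PbO2: 7.734, Pb: 10.71, H2SO4: 11.02; PbO2 is limiting.
theoretical n(PbSO4) = (2/1) × 7.734 = 15.47 mol → 4691 g
% yield = 3720 / 4691 × 100 = 79.30 %

79.3 %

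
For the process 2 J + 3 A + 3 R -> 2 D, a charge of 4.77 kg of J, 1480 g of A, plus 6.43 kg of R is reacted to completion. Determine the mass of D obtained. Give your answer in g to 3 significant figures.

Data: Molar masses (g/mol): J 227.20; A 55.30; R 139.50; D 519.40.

9270 g

n(J) = 4.770×1000 / 227.20 = 20.99 mol
n(A) = 1480 / 55.30 = 26.76 mol
n(R) = 6.430×1000 / 139.50 = 46.09 mol
n/ν → J: 10.50, A: 8.920, R: 15.36; A is limiting.
n(D) = (2/3) × 26.76 = 17.84 mol
mass = 17.84 × 519.40 = 9266 g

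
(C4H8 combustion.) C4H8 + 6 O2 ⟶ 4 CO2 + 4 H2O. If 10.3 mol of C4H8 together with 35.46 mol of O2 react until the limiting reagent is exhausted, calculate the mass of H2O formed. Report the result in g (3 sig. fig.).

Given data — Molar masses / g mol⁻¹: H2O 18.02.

n(C4H8) = 10.30 mol
n(O2) = 35.46 mol
n/ν → C4H8: 10.30, O2: 5.910; O2 is limiting.
n(H2O) = (4/6) × 35.46 = 23.64 mol
mass = 23.64 × 18.02 = 426.0 g

426 g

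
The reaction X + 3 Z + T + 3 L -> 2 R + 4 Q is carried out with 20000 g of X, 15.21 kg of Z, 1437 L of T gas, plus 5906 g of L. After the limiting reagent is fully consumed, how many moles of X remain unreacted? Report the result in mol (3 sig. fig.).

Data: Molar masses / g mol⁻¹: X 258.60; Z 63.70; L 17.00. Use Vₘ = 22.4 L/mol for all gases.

n(X) = 20000 / 258.60 = 77.34 mol
n(Z) = 15.21×1000 / 63.70 = 238.8 mol
n(T) = 1437 / 22.4 = 64.15 mol
n(L) = 5906 / 17.00 = 347.4 mol
n/ν → X: 77.34, Z: 79.60, T: 64.15, L: 115.8; T is limiting.
X consumed = (1/1) × 64.15 = 64.15 mol
X remaining = 77.34 − 64.15 = 13.19 mol

13.2 mol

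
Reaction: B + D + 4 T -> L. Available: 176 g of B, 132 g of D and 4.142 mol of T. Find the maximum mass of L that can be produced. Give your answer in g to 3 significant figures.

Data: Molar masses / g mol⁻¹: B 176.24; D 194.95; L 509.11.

345 g

n(B) = 176.0 / 176.24 = 0.9986 mol
n(D) = 132.0 / 194.95 = 0.6771 mol
n(T) = 4.142 mol
n/ν → B: 0.9986, D: 0.6771, T: 1.036; D is limiting.
n(L) = (1/1) × 0.6771 = 0.6771 mol
mass = 0.6771 × 509.11 = 344.7 g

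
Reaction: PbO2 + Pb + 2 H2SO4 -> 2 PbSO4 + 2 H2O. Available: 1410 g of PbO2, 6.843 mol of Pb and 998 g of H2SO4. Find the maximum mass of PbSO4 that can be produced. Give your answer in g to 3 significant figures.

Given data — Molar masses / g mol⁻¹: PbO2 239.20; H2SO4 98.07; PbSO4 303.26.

3090 g

n(PbO2) = 1410 / 239.20 = 5.895 mol
n(Pb) = 6.843 mol
n(H2SO4) = 998.0 / 98.07 = 10.18 mol
n/ν for PbO2 = 5.895/1 = 5.895
n/ν for Pb = 6.843/1 = 6.843
n/ν for H2SO4 = 10.18/2 = 5.090
Smallest n/ν is H2SO4 → limiting reagent.
n(PbSO4) = (2/2) × 10.18 = 10.18 mol
mass = 10.18 × 303.26 = 3087 g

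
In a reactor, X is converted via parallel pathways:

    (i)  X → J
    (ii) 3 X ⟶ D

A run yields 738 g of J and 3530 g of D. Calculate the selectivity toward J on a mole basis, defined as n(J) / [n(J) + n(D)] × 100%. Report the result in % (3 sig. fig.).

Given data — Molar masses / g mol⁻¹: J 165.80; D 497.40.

n(J) = 738 / 165.80 = 4.451 mol
n(D) = 3530 / 497.40 = 7.097 mol
selectivity = 4.451/(4.451+7.097) × 100 = 38.54 %

38.5 %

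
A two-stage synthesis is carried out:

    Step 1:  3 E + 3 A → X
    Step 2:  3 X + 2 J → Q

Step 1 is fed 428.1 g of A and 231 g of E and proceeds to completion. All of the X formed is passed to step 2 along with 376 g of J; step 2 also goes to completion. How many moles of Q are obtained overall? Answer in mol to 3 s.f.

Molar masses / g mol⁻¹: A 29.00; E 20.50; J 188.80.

Step 1:
n(A) = 428.1 / 29.00 = 14.76 mol
n(E) = 231.0 / 20.50 = 11.27 mol
n/ν for A = 14.76/3 = 4.920
n/ν for E = 11.27/3 = 3.757
Smallest n/ν is E → limiting reagent.
n(X) produced = (1/3) × 11.27 = 3.757 mol
Step 2:
n(X) available = 3.757 mol
n(J) = 376.0 / 188.80 = 1.992 mol
n/ν for X = 3.757/3 = 1.252
n/ν for J = 1.992/2 = 0.9960
Smallest n/ν is J → limiting reagent.
n(Q) = (1/2) × 1.992 = 0.9960 mol

0.996 mol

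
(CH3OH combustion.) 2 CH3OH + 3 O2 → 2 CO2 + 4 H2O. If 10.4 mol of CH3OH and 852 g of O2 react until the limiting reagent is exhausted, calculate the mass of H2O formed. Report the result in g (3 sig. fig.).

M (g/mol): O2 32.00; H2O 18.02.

375 g

n(CH3OH) = 10.40 mol
n(O2) = 852.0 / 32.00 = 26.63 mol
n/ν for CH3OH = 10.40/2 = 5.200
n/ν for O2 = 26.63/3 = 8.877
Smallest n/ν is CH3OH → limiting reagent.
n(H2O) = (4/2) × 10.40 = 20.80 mol
mass = 20.80 × 18.02 = 374.8 g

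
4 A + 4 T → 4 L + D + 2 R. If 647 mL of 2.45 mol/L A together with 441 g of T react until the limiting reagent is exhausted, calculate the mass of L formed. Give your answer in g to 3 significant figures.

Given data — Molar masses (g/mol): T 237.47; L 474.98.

n(A) = 2.45 × 647.0/1000 = 1.585 mol
n(T) = 441.0 / 237.47 = 1.857 mol
n/ν for A = 1.585/4 = 0.3963
n/ν for T = 1.857/4 = 0.4643
Smallest n/ν is A → limiting reagent.
n(L) = (4/4) × 1.585 = 1.585 mol
mass = 1.585 × 474.98 = 752.8 g

753 g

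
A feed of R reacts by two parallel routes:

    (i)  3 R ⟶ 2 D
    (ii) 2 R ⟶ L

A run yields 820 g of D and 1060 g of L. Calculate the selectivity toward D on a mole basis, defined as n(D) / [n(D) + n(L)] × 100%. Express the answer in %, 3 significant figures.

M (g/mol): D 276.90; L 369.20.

n(D) = 820 / 276.90 = 2.961 mol
n(L) = 1060 / 369.20 = 2.871 mol
selectivity = 2.961/(2.961+2.871) × 100 = 50.77 %

50.8 %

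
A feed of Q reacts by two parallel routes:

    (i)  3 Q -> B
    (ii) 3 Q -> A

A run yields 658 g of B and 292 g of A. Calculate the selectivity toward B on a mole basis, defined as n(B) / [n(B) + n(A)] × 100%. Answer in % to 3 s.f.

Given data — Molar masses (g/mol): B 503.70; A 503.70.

n(B) = 658 / 503.70 = 1.306 mol
n(A) = 292 / 503.70 = 0.5797 mol
selectivity = 1.306/(1.306+0.5797) × 100 = 69.26 %

69.3 %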